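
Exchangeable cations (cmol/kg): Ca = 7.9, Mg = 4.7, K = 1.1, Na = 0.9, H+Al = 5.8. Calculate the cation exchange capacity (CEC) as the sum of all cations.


Step 1: CEC = Ca + Mg + K + Na + (H+Al)
Step 2: CEC = 7.9 + 4.7 + 1.1 + 0.9 + 5.8
Step 3: CEC = 20.4 cmol/kg

20.4


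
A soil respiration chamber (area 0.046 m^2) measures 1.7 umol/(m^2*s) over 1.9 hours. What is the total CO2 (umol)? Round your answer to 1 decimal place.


Step 1: Convert time to seconds: 1.9 hr * 3600 = 6840.0 s
Step 2: Total = flux * area * time_s
Step 3: Total = 1.7 * 0.046 * 6840.0
Step 4: Total = 534.9 umol

534.9


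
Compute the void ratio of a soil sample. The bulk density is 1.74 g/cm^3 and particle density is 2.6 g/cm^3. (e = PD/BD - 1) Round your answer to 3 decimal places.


Step 1: e = PD / BD - 1
Step 2: e = 2.6 / 1.74 - 1
Step 3: e = 1.49425 - 1
Step 4: e = 0.494

0.494


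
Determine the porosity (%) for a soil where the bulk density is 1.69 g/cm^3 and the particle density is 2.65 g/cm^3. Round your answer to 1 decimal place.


Step 1: Formula: n = 100 * (1 - BD / PD)
Step 2: n = 100 * (1 - 1.69 / 2.65)
Step 3: n = 100 * (1 - 0.63774)
Step 4: n = 36.2%

36.2


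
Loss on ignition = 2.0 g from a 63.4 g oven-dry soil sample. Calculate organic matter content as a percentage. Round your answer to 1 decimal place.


Step 1: OM% = 100 * LOI / sample mass
Step 2: OM = 100 * 2.0 / 63.4
Step 3: OM = 3.2%

3.2


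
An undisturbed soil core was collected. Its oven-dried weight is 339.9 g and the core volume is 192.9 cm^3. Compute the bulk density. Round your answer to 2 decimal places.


Step 1: Identify the formula: BD = dry mass / volume
Step 2: Substitute values: BD = 339.9 / 192.9
Step 3: BD = 1.76 g/cm^3

1.76


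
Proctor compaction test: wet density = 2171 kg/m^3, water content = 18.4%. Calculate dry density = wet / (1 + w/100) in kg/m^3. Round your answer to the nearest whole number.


Step 1: Dry density = wet density / (1 + w/100)
Step 2: Dry density = 2171 / (1 + 18.4/100)
Step 3: Dry density = 2171 / 1.184
Step 4: Dry density = 1834 kg/m^3

1834


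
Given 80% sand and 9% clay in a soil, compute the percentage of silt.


Step 1: sand + silt + clay = 100%
Step 2: silt = 100 - sand - clay
Step 3: silt = 100 - 80 - 9
Step 4: silt = 11%

11


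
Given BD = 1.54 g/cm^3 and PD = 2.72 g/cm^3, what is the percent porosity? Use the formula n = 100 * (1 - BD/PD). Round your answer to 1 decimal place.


Step 1: Formula: n = 100 * (1 - BD / PD)
Step 2: n = 100 * (1 - 1.54 / 2.72)
Step 3: n = 100 * (1 - 0.56618)
Step 4: n = 43.4%

43.4


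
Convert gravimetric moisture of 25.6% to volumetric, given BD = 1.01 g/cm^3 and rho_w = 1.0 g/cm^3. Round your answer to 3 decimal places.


Step 1: theta = (w / 100) * BD / rho_w
Step 2: theta = (25.6 / 100) * 1.01 / 1.0
Step 3: theta = 0.256 * 1.01
Step 4: theta = 0.259

0.259


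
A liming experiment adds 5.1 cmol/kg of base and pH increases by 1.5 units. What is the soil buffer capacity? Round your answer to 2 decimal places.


Step 1: BC = change in base / change in pH
Step 2: BC = 5.1 / 1.5
Step 3: BC = 3.4 cmol/(kg*pH unit)

3.4


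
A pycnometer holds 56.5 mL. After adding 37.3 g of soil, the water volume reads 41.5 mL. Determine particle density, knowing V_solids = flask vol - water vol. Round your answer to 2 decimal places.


Step 1: Volume of solids = flask volume - water volume with soil
Step 2: V_solids = 56.5 - 41.5 = 15.0 mL
Step 3: Particle density = mass / V_solids = 37.3 / 15.0 = 2.49 g/cm^3

2.49


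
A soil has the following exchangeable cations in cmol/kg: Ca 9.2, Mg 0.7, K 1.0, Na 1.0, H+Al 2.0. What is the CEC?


Step 1: CEC = Ca + Mg + K + Na + (H+Al)
Step 2: CEC = 9.2 + 0.7 + 1.0 + 1.0 + 2.0
Step 3: CEC = 13.9 cmol/kg

13.9


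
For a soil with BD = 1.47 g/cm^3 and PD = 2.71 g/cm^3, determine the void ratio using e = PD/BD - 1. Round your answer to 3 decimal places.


Step 1: e = PD / BD - 1
Step 2: e = 2.71 / 1.47 - 1
Step 3: e = 1.84354 - 1
Step 4: e = 0.844

0.844


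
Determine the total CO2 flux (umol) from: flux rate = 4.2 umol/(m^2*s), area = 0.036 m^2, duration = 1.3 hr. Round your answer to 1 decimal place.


Step 1: Convert time to seconds: 1.3 hr * 3600 = 4680.0 s
Step 2: Total = flux * area * time_s
Step 3: Total = 4.2 * 0.036 * 4680.0
Step 4: Total = 707.6 umol

707.6


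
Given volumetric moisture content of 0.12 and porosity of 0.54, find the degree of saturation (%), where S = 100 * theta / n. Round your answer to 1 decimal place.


Step 1: S = 100 * theta_v / n
Step 2: S = 100 * 0.12 / 0.54
Step 3: S = 22.2%

22.2


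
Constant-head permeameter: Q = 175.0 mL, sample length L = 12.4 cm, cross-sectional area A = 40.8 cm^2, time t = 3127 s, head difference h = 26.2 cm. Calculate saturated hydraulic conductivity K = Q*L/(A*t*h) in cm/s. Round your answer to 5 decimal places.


Step 1: K = Q * L / (A * t * h)
Step 2: Numerator = 175.0 * 12.4 = 2170.0
Step 3: Denominator = 40.8 * 3127 * 26.2 = 3342637.92
Step 4: K = 2170.0 / 3342637.92 = 0.00065 cm/s

0.00065


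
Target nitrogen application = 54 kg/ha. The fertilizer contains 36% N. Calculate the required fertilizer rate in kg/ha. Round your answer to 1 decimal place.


Step 1: Fertilizer rate = target N / (N content / 100)
Step 2: Rate = 54 / (36 / 100)
Step 3: Rate = 54 / 0.36
Step 4: Rate = 150.0 kg/ha

150.0


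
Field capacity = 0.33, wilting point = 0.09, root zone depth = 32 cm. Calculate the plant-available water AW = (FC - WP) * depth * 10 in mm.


Step 1: Available water = (FC - WP) * depth * 10
Step 2: AW = (0.33 - 0.09) * 32 * 10
Step 3: AW = 0.24 * 32 * 10
Step 4: AW = 76.8 mm

76.8


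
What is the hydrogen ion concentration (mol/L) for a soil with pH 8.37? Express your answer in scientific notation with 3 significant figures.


Step 1: [H+] = 10^(-pH)
Step 2: [H+] = 10^(-8.37)
Step 3: [H+] = 4.27e-09 mol/L

4.27e-09


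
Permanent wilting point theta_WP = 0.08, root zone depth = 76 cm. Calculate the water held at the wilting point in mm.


Step 1: Water (mm) = theta_WP * depth * 10
Step 2: Water = 0.08 * 76 * 10
Step 3: Water = 60.8 mm

60.8


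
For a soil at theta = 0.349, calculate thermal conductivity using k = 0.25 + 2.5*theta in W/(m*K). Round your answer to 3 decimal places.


Step 1: k = 0.25 + 2.5 * theta
Step 2: k = 0.25 + 2.5 * 0.349
Step 3: k = 0.25 + 0.873
Step 4: k = 1.123 W/(m*K)

1.123


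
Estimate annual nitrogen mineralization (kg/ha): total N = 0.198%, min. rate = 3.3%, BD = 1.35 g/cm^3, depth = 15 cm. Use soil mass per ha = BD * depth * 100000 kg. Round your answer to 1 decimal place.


Step 1: Soil mass per ha = BD * depth * 100000 = 1.35 * 15 * 100000 = 2025000 kg
Step 2: Total N pool = soil mass * N%/100 = 2025000 * 0.198/100 = 4009.5 kg/ha
Step 3: N mineralized = N pool * rate%/100 = 4009.5 * 3.3/100 = 132.3 kg/ha/yr

132.3


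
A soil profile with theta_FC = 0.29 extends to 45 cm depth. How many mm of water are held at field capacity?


Step 1: Water (mm) = theta_FC * depth (cm) * 10
Step 2: Water = 0.29 * 45 * 10
Step 3: Water = 130.5 mm

130.5


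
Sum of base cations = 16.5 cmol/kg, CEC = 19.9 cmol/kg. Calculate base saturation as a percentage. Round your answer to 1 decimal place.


Step 1: BS = 100 * (sum of bases) / CEC
Step 2: BS = 100 * 16.5 / 19.9
Step 3: BS = 82.9%

82.9


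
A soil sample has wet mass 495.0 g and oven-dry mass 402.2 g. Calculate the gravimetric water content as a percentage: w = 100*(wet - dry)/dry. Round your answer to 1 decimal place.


Step 1: Water mass = wet - dry = 495.0 - 402.2 = 92.8 g
Step 2: w = 100 * water mass / dry mass
Step 3: w = 100 * 92.8 / 402.2 = 23.1%

23.1


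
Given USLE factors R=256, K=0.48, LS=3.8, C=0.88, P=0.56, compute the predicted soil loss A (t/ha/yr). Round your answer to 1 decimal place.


Step 1: A = R * K * LS * C * P
Step 2: R * K = 256 * 0.48 = 122.88
Step 3: (R*K) * LS = 122.88 * 3.8 = 466.944
Step 4: * C * P = 466.944 * 0.88 * 0.56 = 230.1
Step 5: A = 230.1 t/(ha*yr)

230.1


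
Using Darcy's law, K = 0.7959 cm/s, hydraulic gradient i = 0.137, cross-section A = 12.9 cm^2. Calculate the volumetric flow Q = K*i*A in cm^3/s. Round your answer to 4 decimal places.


Step 1: Apply Darcy's law: Q = K * i * A
Step 2: Q = 0.7959 * 0.137 * 12.9
Step 3: Q = 1.4066 cm^3/s

1.4066


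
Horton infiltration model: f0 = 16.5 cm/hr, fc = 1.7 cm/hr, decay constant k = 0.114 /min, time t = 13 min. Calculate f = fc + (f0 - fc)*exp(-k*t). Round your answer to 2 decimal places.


Step 1: f = fc + (f0 - fc) * exp(-k * t)
Step 2: exp(-0.114 * 13) = 0.227183
Step 3: f = 1.7 + (16.5 - 1.7) * 0.227183
Step 4: f = 1.7 + 14.8 * 0.227183
Step 5: f = 5.06 cm/hr

5.06


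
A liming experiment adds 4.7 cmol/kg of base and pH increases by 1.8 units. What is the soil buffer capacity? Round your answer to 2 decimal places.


Step 1: BC = change in base / change in pH
Step 2: BC = 4.7 / 1.8
Step 3: BC = 2.61 cmol/(kg*pH unit)

2.61


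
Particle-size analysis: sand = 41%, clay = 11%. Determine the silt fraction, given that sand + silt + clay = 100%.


Step 1: sand + silt + clay = 100%
Step 2: silt = 100 - sand - clay
Step 3: silt = 100 - 41 - 11
Step 4: silt = 48%

48


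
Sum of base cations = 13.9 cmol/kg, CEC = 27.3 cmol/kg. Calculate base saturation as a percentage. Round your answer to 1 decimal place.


Step 1: BS = 100 * (sum of bases) / CEC
Step 2: BS = 100 * 13.9 / 27.3
Step 3: BS = 50.9%

50.9


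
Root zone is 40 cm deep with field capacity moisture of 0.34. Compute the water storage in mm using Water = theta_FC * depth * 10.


Step 1: Water (mm) = theta_FC * depth (cm) * 10
Step 2: Water = 0.34 * 40 * 10
Step 3: Water = 136.0 mm

136.0


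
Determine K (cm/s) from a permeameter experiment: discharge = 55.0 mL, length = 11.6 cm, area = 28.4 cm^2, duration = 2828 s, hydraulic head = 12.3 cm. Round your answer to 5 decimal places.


Step 1: K = Q * L / (A * t * h)
Step 2: Numerator = 55.0 * 11.6 = 638.0
Step 3: Denominator = 28.4 * 2828 * 12.3 = 987876.96
Step 4: K = 638.0 / 987876.96 = 0.00065 cm/s

0.00065


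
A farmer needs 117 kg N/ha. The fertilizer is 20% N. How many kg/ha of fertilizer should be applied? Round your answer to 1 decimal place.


Step 1: Fertilizer rate = target N / (N content / 100)
Step 2: Rate = 117 / (20 / 100)
Step 3: Rate = 117 / 0.2
Step 4: Rate = 585.0 kg/ha

585.0


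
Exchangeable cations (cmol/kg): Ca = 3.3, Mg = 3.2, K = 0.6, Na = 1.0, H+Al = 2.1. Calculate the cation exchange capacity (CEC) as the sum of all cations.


Step 1: CEC = Ca + Mg + K + Na + (H+Al)
Step 2: CEC = 3.3 + 3.2 + 0.6 + 1.0 + 2.1
Step 3: CEC = 10.2 cmol/kg

10.2


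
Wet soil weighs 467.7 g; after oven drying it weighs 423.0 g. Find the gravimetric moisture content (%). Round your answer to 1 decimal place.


Step 1: Water mass = wet - dry = 467.7 - 423.0 = 44.7 g
Step 2: w = 100 * water mass / dry mass
Step 3: w = 100 * 44.7 / 423.0 = 10.6%

10.6


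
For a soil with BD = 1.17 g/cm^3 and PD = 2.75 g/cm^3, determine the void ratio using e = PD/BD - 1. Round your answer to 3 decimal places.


Step 1: e = PD / BD - 1
Step 2: e = 2.75 / 1.17 - 1
Step 3: e = 2.35043 - 1
Step 4: e = 1.35

1.35


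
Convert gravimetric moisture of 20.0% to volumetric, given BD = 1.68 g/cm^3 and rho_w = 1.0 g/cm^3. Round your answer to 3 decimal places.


Step 1: theta = (w / 100) * BD / rho_w
Step 2: theta = (20.0 / 100) * 1.68 / 1.0
Step 3: theta = 0.2 * 1.68
Step 4: theta = 0.336

0.336


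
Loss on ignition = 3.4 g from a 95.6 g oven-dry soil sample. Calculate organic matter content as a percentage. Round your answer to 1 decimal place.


Step 1: OM% = 100 * LOI / sample mass
Step 2: OM = 100 * 3.4 / 95.6
Step 3: OM = 3.6%

3.6


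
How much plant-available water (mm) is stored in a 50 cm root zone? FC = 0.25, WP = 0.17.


Step 1: Available water = (FC - WP) * depth * 10
Step 2: AW = (0.25 - 0.17) * 50 * 10
Step 3: AW = 0.08 * 50 * 10
Step 4: AW = 40.0 mm

40.0


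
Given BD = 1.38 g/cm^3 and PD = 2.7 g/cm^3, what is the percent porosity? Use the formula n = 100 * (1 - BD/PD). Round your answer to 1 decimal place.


Step 1: Formula: n = 100 * (1 - BD / PD)
Step 2: n = 100 * (1 - 1.38 / 2.7)
Step 3: n = 100 * (1 - 0.51111)
Step 4: n = 48.9%

48.9


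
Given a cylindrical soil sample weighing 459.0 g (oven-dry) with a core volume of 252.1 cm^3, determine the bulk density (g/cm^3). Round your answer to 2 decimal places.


Step 1: Identify the formula: BD = dry mass / volume
Step 2: Substitute values: BD = 459.0 / 252.1
Step 3: BD = 1.82 g/cm^3

1.82


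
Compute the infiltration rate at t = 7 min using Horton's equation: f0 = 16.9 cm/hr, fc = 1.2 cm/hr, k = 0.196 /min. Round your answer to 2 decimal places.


Step 1: f = fc + (f0 - fc) * exp(-k * t)
Step 2: exp(-0.196 * 7) = 0.253599
Step 3: f = 1.2 + (16.9 - 1.2) * 0.253599
Step 4: f = 1.2 + 15.7 * 0.253599
Step 5: f = 5.18 cm/hr

5.18


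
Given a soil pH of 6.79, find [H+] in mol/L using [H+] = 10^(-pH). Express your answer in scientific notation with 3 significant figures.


Step 1: [H+] = 10^(-pH)
Step 2: [H+] = 10^(-6.79)
Step 3: [H+] = 1.62e-07 mol/L

1.62e-07


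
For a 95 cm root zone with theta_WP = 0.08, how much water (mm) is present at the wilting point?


Step 1: Water (mm) = theta_WP * depth * 10
Step 2: Water = 0.08 * 95 * 10
Step 3: Water = 76.0 mm

76.0


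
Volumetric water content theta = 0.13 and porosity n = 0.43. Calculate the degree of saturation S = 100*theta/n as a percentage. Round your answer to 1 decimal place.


Step 1: S = 100 * theta_v / n
Step 2: S = 100 * 0.13 / 0.43
Step 3: S = 30.2%

30.2


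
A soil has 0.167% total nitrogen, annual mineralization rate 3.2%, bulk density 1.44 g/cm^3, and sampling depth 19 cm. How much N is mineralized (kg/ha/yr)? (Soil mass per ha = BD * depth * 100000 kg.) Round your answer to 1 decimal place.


Step 1: Soil mass per ha = BD * depth * 100000 = 1.44 * 19 * 100000 = 2736000 kg
Step 2: Total N pool = soil mass * N%/100 = 2736000 * 0.167/100 = 4569.12 kg/ha
Step 3: N mineralized = N pool * rate%/100 = 4569.12 * 3.2/100 = 146.2 kg/ha/yr

146.2


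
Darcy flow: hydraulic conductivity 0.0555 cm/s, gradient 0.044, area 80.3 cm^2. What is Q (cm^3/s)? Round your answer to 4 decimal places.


Step 1: Apply Darcy's law: Q = K * i * A
Step 2: Q = 0.0555 * 0.044 * 80.3
Step 3: Q = 0.1961 cm^3/s

0.1961


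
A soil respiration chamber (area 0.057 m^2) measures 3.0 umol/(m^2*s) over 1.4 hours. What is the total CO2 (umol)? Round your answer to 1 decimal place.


Step 1: Convert time to seconds: 1.4 hr * 3600 = 5040.0 s
Step 2: Total = flux * area * time_s
Step 3: Total = 3.0 * 0.057 * 5040.0
Step 4: Total = 861.8 umol

861.8


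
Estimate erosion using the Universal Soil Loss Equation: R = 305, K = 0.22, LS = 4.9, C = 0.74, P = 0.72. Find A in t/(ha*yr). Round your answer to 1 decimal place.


Step 1: A = R * K * LS * C * P
Step 2: R * K = 305 * 0.22 = 67.1
Step 3: (R*K) * LS = 67.1 * 4.9 = 328.79
Step 4: * C * P = 328.79 * 0.74 * 0.72 = 175.2
Step 5: A = 175.2 t/(ha*yr)

175.2


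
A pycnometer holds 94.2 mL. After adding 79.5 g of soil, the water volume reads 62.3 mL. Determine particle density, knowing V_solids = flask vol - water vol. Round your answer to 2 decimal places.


Step 1: Volume of solids = flask volume - water volume with soil
Step 2: V_solids = 94.2 - 62.3 = 31.9 mL
Step 3: Particle density = mass / V_solids = 79.5 / 31.9 = 2.49 g/cm^3

2.49


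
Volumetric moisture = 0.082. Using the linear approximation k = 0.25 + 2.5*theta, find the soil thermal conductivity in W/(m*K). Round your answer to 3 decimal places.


Step 1: k = 0.25 + 2.5 * theta
Step 2: k = 0.25 + 2.5 * 0.082
Step 3: k = 0.25 + 0.205
Step 4: k = 0.455 W/(m*K)

0.455


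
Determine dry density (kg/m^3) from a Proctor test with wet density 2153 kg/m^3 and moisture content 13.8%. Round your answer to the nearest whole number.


Step 1: Dry density = wet density / (1 + w/100)
Step 2: Dry density = 2153 / (1 + 13.8/100)
Step 3: Dry density = 2153 / 1.138
Step 4: Dry density = 1892 kg/m^3

1892


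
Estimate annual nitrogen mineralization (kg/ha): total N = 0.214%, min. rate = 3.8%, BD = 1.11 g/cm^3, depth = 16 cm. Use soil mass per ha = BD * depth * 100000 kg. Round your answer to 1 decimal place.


Step 1: Soil mass per ha = BD * depth * 100000 = 1.11 * 16 * 100000 = 1776000 kg
Step 2: Total N pool = soil mass * N%/100 = 1776000 * 0.214/100 = 3800.64 kg/ha
Step 3: N mineralized = N pool * rate%/100 = 3800.64 * 3.8/100 = 144.4 kg/ha/yr

144.4


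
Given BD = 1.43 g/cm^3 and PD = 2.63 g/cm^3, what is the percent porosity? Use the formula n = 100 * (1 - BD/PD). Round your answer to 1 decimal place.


Step 1: Formula: n = 100 * (1 - BD / PD)
Step 2: n = 100 * (1 - 1.43 / 2.63)
Step 3: n = 100 * (1 - 0.54373)
Step 4: n = 45.6%

45.6


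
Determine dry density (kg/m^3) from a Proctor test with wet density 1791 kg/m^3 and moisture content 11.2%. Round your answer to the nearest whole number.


Step 1: Dry density = wet density / (1 + w/100)
Step 2: Dry density = 1791 / (1 + 11.2/100)
Step 3: Dry density = 1791 / 1.112
Step 4: Dry density = 1611 kg/m^3

1611


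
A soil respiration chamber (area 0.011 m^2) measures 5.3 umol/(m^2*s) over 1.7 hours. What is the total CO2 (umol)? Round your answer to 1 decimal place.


Step 1: Convert time to seconds: 1.7 hr * 3600 = 6120.0 s
Step 2: Total = flux * area * time_s
Step 3: Total = 5.3 * 0.011 * 6120.0
Step 4: Total = 356.8 umol

356.8


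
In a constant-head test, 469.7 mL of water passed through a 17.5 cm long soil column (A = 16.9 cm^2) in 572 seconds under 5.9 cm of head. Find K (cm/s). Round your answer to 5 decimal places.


Step 1: K = Q * L / (A * t * h)
Step 2: Numerator = 469.7 * 17.5 = 8219.75
Step 3: Denominator = 16.9 * 572 * 5.9 = 57034.12
Step 4: K = 8219.75 / 57034.12 = 0.14412 cm/s

0.14412


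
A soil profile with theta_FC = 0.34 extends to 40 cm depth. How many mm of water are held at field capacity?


Step 1: Water (mm) = theta_FC * depth (cm) * 10
Step 2: Water = 0.34 * 40 * 10
Step 3: Water = 136.0 mm

136.0


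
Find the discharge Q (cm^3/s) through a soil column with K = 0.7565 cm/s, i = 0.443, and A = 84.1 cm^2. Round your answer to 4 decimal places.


Step 1: Apply Darcy's law: Q = K * i * A
Step 2: Q = 0.7565 * 0.443 * 84.1
Step 3: Q = 28.1844 cm^3/s

28.1844


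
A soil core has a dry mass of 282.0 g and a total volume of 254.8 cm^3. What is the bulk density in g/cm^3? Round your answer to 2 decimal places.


Step 1: Identify the formula: BD = dry mass / volume
Step 2: Substitute values: BD = 282.0 / 254.8
Step 3: BD = 1.11 g/cm^3

1.11


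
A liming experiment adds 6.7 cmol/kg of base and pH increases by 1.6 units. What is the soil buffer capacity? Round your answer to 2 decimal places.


Step 1: BC = change in base / change in pH
Step 2: BC = 6.7 / 1.6
Step 3: BC = 4.19 cmol/(kg*pH unit)

4.19


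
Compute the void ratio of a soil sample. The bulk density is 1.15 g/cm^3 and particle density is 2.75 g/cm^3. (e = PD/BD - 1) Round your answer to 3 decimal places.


Step 1: e = PD / BD - 1
Step 2: e = 2.75 / 1.15 - 1
Step 3: e = 2.3913 - 1
Step 4: e = 1.391

1.391


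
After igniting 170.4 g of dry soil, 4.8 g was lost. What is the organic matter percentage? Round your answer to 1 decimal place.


Step 1: OM% = 100 * LOI / sample mass
Step 2: OM = 100 * 4.8 / 170.4
Step 3: OM = 2.8%

2.8


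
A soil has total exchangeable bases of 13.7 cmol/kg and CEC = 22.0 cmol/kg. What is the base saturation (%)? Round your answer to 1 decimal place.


Step 1: BS = 100 * (sum of bases) / CEC
Step 2: BS = 100 * 13.7 / 22.0
Step 3: BS = 62.3%

62.3


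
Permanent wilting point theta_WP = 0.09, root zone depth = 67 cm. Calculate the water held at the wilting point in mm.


Step 1: Water (mm) = theta_WP * depth * 10
Step 2: Water = 0.09 * 67 * 10
Step 3: Water = 60.3 mm

60.3


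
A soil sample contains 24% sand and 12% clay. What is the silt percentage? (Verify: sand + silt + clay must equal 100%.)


Step 1: sand + silt + clay = 100%
Step 2: silt = 100 - sand - clay
Step 3: silt = 100 - 24 - 12
Step 4: silt = 64%

64


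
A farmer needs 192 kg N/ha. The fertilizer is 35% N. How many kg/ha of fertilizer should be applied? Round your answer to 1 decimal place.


Step 1: Fertilizer rate = target N / (N content / 100)
Step 2: Rate = 192 / (35 / 100)
Step 3: Rate = 192 / 0.35
Step 4: Rate = 548.6 kg/ha

548.6


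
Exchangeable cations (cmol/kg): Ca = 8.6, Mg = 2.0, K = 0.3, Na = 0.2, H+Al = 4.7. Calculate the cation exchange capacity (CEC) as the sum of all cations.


Step 1: CEC = Ca + Mg + K + Na + (H+Al)
Step 2: CEC = 8.6 + 2.0 + 0.3 + 0.2 + 4.7
Step 3: CEC = 15.8 cmol/kg

15.8


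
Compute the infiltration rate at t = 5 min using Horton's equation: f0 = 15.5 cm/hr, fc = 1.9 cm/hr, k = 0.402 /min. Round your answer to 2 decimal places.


Step 1: f = fc + (f0 - fc) * exp(-k * t)
Step 2: exp(-0.402 * 5) = 0.133989
Step 3: f = 1.9 + (15.5 - 1.9) * 0.133989
Step 4: f = 1.9 + 13.6 * 0.133989
Step 5: f = 3.72 cm/hr

3.72


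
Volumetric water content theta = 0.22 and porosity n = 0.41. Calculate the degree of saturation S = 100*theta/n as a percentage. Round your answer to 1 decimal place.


Step 1: S = 100 * theta_v / n
Step 2: S = 100 * 0.22 / 0.41
Step 3: S = 53.7%

53.7


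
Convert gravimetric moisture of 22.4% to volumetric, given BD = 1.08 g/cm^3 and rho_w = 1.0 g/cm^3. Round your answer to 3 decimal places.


Step 1: theta = (w / 100) * BD / rho_w
Step 2: theta = (22.4 / 100) * 1.08 / 1.0
Step 3: theta = 0.224 * 1.08
Step 4: theta = 0.242

0.242


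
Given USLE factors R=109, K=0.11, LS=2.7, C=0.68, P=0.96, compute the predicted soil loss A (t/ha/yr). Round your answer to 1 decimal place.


Step 1: A = R * K * LS * C * P
Step 2: R * K = 109 * 0.11 = 11.99
Step 3: (R*K) * LS = 11.99 * 2.7 = 32.373
Step 4: * C * P = 32.373 * 0.68 * 0.96 = 21.1
Step 5: A = 21.1 t/(ha*yr)

21.1


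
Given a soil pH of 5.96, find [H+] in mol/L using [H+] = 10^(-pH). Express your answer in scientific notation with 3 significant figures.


Step 1: [H+] = 10^(-pH)
Step 2: [H+] = 10^(-5.96)
Step 3: [H+] = 1.10e-06 mol/L

1.10e-06


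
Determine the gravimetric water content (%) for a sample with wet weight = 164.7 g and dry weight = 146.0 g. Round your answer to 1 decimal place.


Step 1: Water mass = wet - dry = 164.7 - 146.0 = 18.7 g
Step 2: w = 100 * water mass / dry mass
Step 3: w = 100 * 18.7 / 146.0 = 12.8%

12.8


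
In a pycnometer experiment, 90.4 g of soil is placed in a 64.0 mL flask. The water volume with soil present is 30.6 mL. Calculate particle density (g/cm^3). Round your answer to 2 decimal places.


Step 1: Volume of solids = flask volume - water volume with soil
Step 2: V_solids = 64.0 - 30.6 = 33.4 mL
Step 3: Particle density = mass / V_solids = 90.4 / 33.4 = 2.71 g/cm^3

2.71


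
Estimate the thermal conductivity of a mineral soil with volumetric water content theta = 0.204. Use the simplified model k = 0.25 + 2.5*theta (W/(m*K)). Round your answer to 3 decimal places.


Step 1: k = 0.25 + 2.5 * theta
Step 2: k = 0.25 + 2.5 * 0.204
Step 3: k = 0.25 + 0.51
Step 4: k = 0.76 W/(m*K)

0.76


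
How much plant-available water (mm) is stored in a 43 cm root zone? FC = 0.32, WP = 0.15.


Step 1: Available water = (FC - WP) * depth * 10
Step 2: AW = (0.32 - 0.15) * 43 * 10
Step 3: AW = 0.17 * 43 * 10
Step 4: AW = 73.1 mm

73.1


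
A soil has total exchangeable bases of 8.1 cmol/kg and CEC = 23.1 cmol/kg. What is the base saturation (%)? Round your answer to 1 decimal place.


Step 1: BS = 100 * (sum of bases) / CEC
Step 2: BS = 100 * 8.1 / 23.1
Step 3: BS = 35.1%

35.1


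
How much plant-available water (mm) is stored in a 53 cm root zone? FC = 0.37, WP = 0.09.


Step 1: Available water = (FC - WP) * depth * 10
Step 2: AW = (0.37 - 0.09) * 53 * 10
Step 3: AW = 0.28 * 53 * 10
Step 4: AW = 148.4 mm

148.4


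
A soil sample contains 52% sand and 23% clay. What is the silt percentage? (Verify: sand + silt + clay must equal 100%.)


Step 1: sand + silt + clay = 100%
Step 2: silt = 100 - sand - clay
Step 3: silt = 100 - 52 - 23
Step 4: silt = 25%

25


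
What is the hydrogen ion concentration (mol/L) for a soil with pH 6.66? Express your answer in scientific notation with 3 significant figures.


Step 1: [H+] = 10^(-pH)
Step 2: [H+] = 10^(-6.66)
Step 3: [H+] = 2.19e-07 mol/L

2.19e-07


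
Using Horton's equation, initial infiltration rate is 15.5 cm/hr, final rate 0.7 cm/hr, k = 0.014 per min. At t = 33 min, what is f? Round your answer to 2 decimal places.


Step 1: f = fc + (f0 - fc) * exp(-k * t)
Step 2: exp(-0.014 * 33) = 0.630022
Step 3: f = 0.7 + (15.5 - 0.7) * 0.630022
Step 4: f = 0.7 + 14.8 * 0.630022
Step 5: f = 10.02 cm/hr

10.02


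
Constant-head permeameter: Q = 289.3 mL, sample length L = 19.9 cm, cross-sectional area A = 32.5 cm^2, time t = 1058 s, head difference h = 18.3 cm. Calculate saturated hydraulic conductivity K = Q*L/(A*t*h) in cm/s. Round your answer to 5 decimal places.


Step 1: K = Q * L / (A * t * h)
Step 2: Numerator = 289.3 * 19.9 = 5757.07
Step 3: Denominator = 32.5 * 1058 * 18.3 = 629245.5
Step 4: K = 5757.07 / 629245.5 = 0.00915 cm/s

0.00915


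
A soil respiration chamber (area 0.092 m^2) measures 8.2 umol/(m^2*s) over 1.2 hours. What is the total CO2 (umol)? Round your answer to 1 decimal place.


Step 1: Convert time to seconds: 1.2 hr * 3600 = 4320.0 s
Step 2: Total = flux * area * time_s
Step 3: Total = 8.2 * 0.092 * 4320.0
Step 4: Total = 3259.0 umol

3259.0


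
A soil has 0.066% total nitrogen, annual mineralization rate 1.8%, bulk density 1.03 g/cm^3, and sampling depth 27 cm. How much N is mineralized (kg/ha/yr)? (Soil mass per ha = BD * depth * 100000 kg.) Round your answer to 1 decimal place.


Step 1: Soil mass per ha = BD * depth * 100000 = 1.03 * 27 * 100000 = 2781000 kg
Step 2: Total N pool = soil mass * N%/100 = 2781000 * 0.066/100 = 1835.46 kg/ha
Step 3: N mineralized = N pool * rate%/100 = 1835.46 * 1.8/100 = 33.0 kg/ha/yr

33.0


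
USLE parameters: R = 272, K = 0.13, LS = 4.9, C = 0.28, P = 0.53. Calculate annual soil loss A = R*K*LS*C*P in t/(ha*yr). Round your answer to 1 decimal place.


Step 1: A = R * K * LS * C * P
Step 2: R * K = 272 * 0.13 = 35.36
Step 3: (R*K) * LS = 35.36 * 4.9 = 173.264
Step 4: * C * P = 173.264 * 0.28 * 0.53 = 25.7
Step 5: A = 25.7 t/(ha*yr)

25.7


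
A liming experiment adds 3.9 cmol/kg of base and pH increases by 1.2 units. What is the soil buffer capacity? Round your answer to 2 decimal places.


Step 1: BC = change in base / change in pH
Step 2: BC = 3.9 / 1.2
Step 3: BC = 3.25 cmol/(kg*pH unit)

3.25


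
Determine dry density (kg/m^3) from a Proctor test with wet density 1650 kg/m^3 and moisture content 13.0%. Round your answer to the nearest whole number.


Step 1: Dry density = wet density / (1 + w/100)
Step 2: Dry density = 1650 / (1 + 13.0/100)
Step 3: Dry density = 1650 / 1.13
Step 4: Dry density = 1460 kg/m^3

1460


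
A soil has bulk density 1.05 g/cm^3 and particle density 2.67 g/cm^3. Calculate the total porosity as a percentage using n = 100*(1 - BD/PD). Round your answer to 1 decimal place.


Step 1: Formula: n = 100 * (1 - BD / PD)
Step 2: n = 100 * (1 - 1.05 / 2.67)
Step 3: n = 100 * (1 - 0.39326)
Step 4: n = 60.7%

60.7


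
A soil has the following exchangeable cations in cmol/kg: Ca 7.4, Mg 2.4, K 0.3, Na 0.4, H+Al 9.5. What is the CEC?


Step 1: CEC = Ca + Mg + K + Na + (H+Al)
Step 2: CEC = 7.4 + 2.4 + 0.3 + 0.4 + 9.5
Step 3: CEC = 20.0 cmol/kg

20.0


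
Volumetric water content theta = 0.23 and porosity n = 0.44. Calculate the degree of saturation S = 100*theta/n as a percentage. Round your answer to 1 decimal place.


Step 1: S = 100 * theta_v / n
Step 2: S = 100 * 0.23 / 0.44
Step 3: S = 52.3%

52.3


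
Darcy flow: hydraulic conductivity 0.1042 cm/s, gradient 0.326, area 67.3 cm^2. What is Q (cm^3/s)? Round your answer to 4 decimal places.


Step 1: Apply Darcy's law: Q = K * i * A
Step 2: Q = 0.1042 * 0.326 * 67.3
Step 3: Q = 2.2861 cm^3/s

2.2861


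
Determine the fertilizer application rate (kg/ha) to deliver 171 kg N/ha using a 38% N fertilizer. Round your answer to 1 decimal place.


Step 1: Fertilizer rate = target N / (N content / 100)
Step 2: Rate = 171 / (38 / 100)
Step 3: Rate = 171 / 0.38
Step 4: Rate = 450.0 kg/ha

450.0


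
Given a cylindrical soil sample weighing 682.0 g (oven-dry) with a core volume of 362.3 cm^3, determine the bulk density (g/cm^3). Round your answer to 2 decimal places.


Step 1: Identify the formula: BD = dry mass / volume
Step 2: Substitute values: BD = 682.0 / 362.3
Step 3: BD = 1.88 g/cm^3

1.88


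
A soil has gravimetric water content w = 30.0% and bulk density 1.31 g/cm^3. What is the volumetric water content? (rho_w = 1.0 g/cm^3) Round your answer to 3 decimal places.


Step 1: theta = (w / 100) * BD / rho_w
Step 2: theta = (30.0 / 100) * 1.31 / 1.0
Step 3: theta = 0.3 * 1.31
Step 4: theta = 0.393

0.393


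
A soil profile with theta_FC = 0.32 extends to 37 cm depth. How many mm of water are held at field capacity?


Step 1: Water (mm) = theta_FC * depth (cm) * 10
Step 2: Water = 0.32 * 37 * 10
Step 3: Water = 118.4 mm

118.4


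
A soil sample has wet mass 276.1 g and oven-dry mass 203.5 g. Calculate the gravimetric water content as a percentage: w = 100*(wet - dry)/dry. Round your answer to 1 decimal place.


Step 1: Water mass = wet - dry = 276.1 - 203.5 = 72.6 g
Step 2: w = 100 * water mass / dry mass
Step 3: w = 100 * 72.6 / 203.5 = 35.7%

35.7


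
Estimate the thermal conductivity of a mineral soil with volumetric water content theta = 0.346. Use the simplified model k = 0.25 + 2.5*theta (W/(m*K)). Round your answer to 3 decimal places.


Step 1: k = 0.25 + 2.5 * theta
Step 2: k = 0.25 + 2.5 * 0.346
Step 3: k = 0.25 + 0.865
Step 4: k = 1.115 W/(m*K)

1.115


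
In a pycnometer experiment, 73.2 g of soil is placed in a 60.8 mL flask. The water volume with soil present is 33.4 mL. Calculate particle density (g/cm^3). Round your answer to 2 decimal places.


Step 1: Volume of solids = flask volume - water volume with soil
Step 2: V_solids = 60.8 - 33.4 = 27.4 mL
Step 3: Particle density = mass / V_solids = 73.2 / 27.4 = 2.67 g/cm^3

2.67


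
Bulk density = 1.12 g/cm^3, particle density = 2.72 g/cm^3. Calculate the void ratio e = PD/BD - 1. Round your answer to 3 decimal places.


Step 1: e = PD / BD - 1
Step 2: e = 2.72 / 1.12 - 1
Step 3: e = 2.42857 - 1
Step 4: e = 1.429

1.429


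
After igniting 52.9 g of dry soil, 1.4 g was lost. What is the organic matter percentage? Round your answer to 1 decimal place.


Step 1: OM% = 100 * LOI / sample mass
Step 2: OM = 100 * 1.4 / 52.9
Step 3: OM = 2.6%

2.6


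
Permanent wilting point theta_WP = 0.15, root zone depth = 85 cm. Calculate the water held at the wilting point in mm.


Step 1: Water (mm) = theta_WP * depth * 10
Step 2: Water = 0.15 * 85 * 10
Step 3: Water = 127.5 mm

127.5


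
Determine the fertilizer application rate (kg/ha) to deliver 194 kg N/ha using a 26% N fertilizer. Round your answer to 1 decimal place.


Step 1: Fertilizer rate = target N / (N content / 100)
Step 2: Rate = 194 / (26 / 100)
Step 3: Rate = 194 / 0.26
Step 4: Rate = 746.2 kg/ha

746.2


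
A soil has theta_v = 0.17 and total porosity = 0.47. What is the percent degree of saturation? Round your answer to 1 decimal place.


Step 1: S = 100 * theta_v / n
Step 2: S = 100 * 0.17 / 0.47
Step 3: S = 36.2%

36.2


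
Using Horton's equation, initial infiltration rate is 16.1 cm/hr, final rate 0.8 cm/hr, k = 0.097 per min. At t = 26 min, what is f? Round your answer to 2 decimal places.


Step 1: f = fc + (f0 - fc) * exp(-k * t)
Step 2: exp(-0.097 * 26) = 0.080299
Step 3: f = 0.8 + (16.1 - 0.8) * 0.080299
Step 4: f = 0.8 + 15.3 * 0.080299
Step 5: f = 2.03 cm/hr

2.03


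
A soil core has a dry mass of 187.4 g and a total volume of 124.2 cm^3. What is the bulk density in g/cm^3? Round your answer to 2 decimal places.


Step 1: Identify the formula: BD = dry mass / volume
Step 2: Substitute values: BD = 187.4 / 124.2
Step 3: BD = 1.51 g/cm^3

1.51


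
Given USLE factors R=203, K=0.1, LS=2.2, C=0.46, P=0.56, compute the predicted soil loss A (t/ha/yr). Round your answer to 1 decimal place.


Step 1: A = R * K * LS * C * P
Step 2: R * K = 203 * 0.1 = 20.3
Step 3: (R*K) * LS = 20.3 * 2.2 = 44.66
Step 4: * C * P = 44.66 * 0.46 * 0.56 = 11.5
Step 5: A = 11.5 t/(ha*yr)

11.5


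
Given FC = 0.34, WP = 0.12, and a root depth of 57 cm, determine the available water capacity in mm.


Step 1: Available water = (FC - WP) * depth * 10
Step 2: AW = (0.34 - 0.12) * 57 * 10
Step 3: AW = 0.22 * 57 * 10
Step 4: AW = 125.4 mm

125.4


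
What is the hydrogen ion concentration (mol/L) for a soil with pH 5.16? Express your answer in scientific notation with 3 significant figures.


Step 1: [H+] = 10^(-pH)
Step 2: [H+] = 10^(-5.16)
Step 3: [H+] = 6.92e-06 mol/L

6.92e-06


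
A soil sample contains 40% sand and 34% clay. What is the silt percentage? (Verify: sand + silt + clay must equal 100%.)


Step 1: sand + silt + clay = 100%
Step 2: silt = 100 - sand - clay
Step 3: silt = 100 - 40 - 34
Step 4: silt = 26%

26


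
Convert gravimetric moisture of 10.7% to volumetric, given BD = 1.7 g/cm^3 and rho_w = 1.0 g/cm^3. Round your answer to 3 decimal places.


Step 1: theta = (w / 100) * BD / rho_w
Step 2: theta = (10.7 / 100) * 1.7 / 1.0
Step 3: theta = 0.107 * 1.7
Step 4: theta = 0.182

0.182


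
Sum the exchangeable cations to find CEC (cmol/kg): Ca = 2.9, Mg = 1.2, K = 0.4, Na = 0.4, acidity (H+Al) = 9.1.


Step 1: CEC = Ca + Mg + K + Na + (H+Al)
Step 2: CEC = 2.9 + 1.2 + 0.4 + 0.4 + 9.1
Step 3: CEC = 14.0 cmol/kg

14.0


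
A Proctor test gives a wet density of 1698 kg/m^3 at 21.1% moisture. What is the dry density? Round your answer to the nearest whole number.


Step 1: Dry density = wet density / (1 + w/100)
Step 2: Dry density = 1698 / (1 + 21.1/100)
Step 3: Dry density = 1698 / 1.211
Step 4: Dry density = 1402 kg/m^3

1402


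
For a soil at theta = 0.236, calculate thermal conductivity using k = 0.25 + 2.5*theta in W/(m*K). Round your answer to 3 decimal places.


Step 1: k = 0.25 + 2.5 * theta
Step 2: k = 0.25 + 2.5 * 0.236
Step 3: k = 0.25 + 0.59
Step 4: k = 0.84 W/(m*K)

0.84


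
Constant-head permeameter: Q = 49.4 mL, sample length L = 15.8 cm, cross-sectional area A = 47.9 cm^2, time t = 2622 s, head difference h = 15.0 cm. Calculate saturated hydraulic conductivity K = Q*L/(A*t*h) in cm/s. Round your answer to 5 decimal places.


Step 1: K = Q * L / (A * t * h)
Step 2: Numerator = 49.4 * 15.8 = 780.52
Step 3: Denominator = 47.9 * 2622 * 15.0 = 1883907.0
Step 4: K = 780.52 / 1883907.0 = 0.00041 cm/s

0.00041


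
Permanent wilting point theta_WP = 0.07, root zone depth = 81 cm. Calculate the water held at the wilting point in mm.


Step 1: Water (mm) = theta_WP * depth * 10
Step 2: Water = 0.07 * 81 * 10
Step 3: Water = 56.7 mm

56.7


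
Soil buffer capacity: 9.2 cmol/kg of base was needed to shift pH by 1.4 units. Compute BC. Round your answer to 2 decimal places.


Step 1: BC = change in base / change in pH
Step 2: BC = 9.2 / 1.4
Step 3: BC = 6.57 cmol/(kg*pH unit)

6.57


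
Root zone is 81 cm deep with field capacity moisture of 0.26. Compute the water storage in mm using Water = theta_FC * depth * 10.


Step 1: Water (mm) = theta_FC * depth (cm) * 10
Step 2: Water = 0.26 * 81 * 10
Step 3: Water = 210.6 mm

210.6


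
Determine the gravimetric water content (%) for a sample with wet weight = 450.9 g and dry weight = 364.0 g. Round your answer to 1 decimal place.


Step 1: Water mass = wet - dry = 450.9 - 364.0 = 86.9 g
Step 2: w = 100 * water mass / dry mass
Step 3: w = 100 * 86.9 / 364.0 = 23.9%

23.9


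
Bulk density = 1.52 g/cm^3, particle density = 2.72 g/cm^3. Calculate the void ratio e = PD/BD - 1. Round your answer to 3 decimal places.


Step 1: e = PD / BD - 1
Step 2: e = 2.72 / 1.52 - 1
Step 3: e = 1.78947 - 1
Step 4: e = 0.789

0.789


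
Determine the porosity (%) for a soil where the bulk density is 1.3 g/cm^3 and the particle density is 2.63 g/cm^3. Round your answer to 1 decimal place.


Step 1: Formula: n = 100 * (1 - BD / PD)
Step 2: n = 100 * (1 - 1.3 / 2.63)
Step 3: n = 100 * (1 - 0.4943)
Step 4: n = 50.6%

50.6


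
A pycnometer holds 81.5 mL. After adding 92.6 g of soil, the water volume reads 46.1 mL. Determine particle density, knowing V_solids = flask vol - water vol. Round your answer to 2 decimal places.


Step 1: Volume of solids = flask volume - water volume with soil
Step 2: V_solids = 81.5 - 46.1 = 35.4 mL
Step 3: Particle density = mass / V_solids = 92.6 / 35.4 = 2.62 g/cm^3

2.62


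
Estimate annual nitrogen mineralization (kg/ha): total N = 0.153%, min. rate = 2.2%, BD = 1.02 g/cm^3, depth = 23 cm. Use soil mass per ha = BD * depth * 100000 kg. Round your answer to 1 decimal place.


Step 1: Soil mass per ha = BD * depth * 100000 = 1.02 * 23 * 100000 = 2346000 kg
Step 2: Total N pool = soil mass * N%/100 = 2346000 * 0.153/100 = 3589.38 kg/ha
Step 3: N mineralized = N pool * rate%/100 = 3589.38 * 2.2/100 = 79.0 kg/ha/yr

79.0


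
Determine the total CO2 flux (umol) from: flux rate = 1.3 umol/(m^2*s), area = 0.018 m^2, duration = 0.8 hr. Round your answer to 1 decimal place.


Step 1: Convert time to seconds: 0.8 hr * 3600 = 2880.0 s
Step 2: Total = flux * area * time_s
Step 3: Total = 1.3 * 0.018 * 2880.0
Step 4: Total = 67.4 umol

67.4


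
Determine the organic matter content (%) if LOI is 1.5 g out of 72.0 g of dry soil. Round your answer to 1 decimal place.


Step 1: OM% = 100 * LOI / sample mass
Step 2: OM = 100 * 1.5 / 72.0
Step 3: OM = 2.1%

2.1


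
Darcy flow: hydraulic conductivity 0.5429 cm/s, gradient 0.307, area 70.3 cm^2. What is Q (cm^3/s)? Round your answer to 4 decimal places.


Step 1: Apply Darcy's law: Q = K * i * A
Step 2: Q = 0.5429 * 0.307 * 70.3
Step 3: Q = 11.7169 cm^3/s

11.7169


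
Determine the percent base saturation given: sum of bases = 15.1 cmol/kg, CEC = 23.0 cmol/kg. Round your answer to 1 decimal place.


Step 1: BS = 100 * (sum of bases) / CEC
Step 2: BS = 100 * 15.1 / 23.0
Step 3: BS = 65.7%

65.7


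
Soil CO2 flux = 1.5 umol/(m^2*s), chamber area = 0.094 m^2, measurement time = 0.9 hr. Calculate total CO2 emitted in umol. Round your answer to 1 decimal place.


Step 1: Convert time to seconds: 0.9 hr * 3600 = 3240.0 s
Step 2: Total = flux * area * time_s
Step 3: Total = 1.5 * 0.094 * 3240.0
Step 4: Total = 456.8 umol

456.8


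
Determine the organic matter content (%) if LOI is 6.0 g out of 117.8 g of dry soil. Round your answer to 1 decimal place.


Step 1: OM% = 100 * LOI / sample mass
Step 2: OM = 100 * 6.0 / 117.8
Step 3: OM = 5.1%

5.1


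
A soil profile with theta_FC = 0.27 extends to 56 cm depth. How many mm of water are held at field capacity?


Step 1: Water (mm) = theta_FC * depth (cm) * 10
Step 2: Water = 0.27 * 56 * 10
Step 3: Water = 151.2 mm

151.2


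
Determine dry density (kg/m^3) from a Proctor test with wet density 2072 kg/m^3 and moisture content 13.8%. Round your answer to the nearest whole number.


Step 1: Dry density = wet density / (1 + w/100)
Step 2: Dry density = 2072 / (1 + 13.8/100)
Step 3: Dry density = 2072 / 1.138
Step 4: Dry density = 1821 kg/m^3

1821


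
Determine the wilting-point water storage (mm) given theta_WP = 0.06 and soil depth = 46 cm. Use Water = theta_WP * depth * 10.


Step 1: Water (mm) = theta_WP * depth * 10
Step 2: Water = 0.06 * 46 * 10
Step 3: Water = 27.6 mm

27.6
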